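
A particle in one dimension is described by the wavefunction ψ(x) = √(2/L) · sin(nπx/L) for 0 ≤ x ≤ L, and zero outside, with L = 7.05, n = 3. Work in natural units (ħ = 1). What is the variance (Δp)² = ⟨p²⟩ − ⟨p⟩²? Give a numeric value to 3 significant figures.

1.79

Compute ⟨p⟩ and ⟨p²⟩ separately; (Δp)² = ⟨p²⟩ − ⟨p⟩².
d/dx sin(nπx/L) = (nπ/L)·cos(nπx/L) and d²/dx² sin(nπx/L) = −(nπ/L)²·sin(nπx/L); on 0 ≤ x ≤ L, ∫sin²(nπx/L) dx = L/2 and ∫sin(nπx/L)·cos(nπx/L) dx = 0.
⟨p⟩ = 0.0000 and ⟨p²⟩ = 1.7872.
(Δp)² = 1.7872 − (0.0000)² = 1.7872.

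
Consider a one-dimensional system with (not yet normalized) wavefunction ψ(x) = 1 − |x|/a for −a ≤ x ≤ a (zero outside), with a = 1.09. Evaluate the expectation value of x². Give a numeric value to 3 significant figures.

⟨x²⟩ = ∫ x²·|ψ|² dx / ∫|ψ|² dx (integrals over the domain).
ψ is even, so ∫ over [−a, a] = 2∫₀ᵃ with ψ = 1 − x/a there: ∫₀ᵃ (1 − x/a)² dx = a/3, ∫₀ᵃ x²(1 − x/a)² dx = a³/30, ∫₀ᵃ x⁴(1 − x/a)² dx = a⁵/105.
State is unnormalized: ∫|ψ|² dx = 0.72667, and ∫ψ*·x²·ψ dx = 0.086335, so ⟨x²⟩ = 0.086335 / 0.72667.
⟨x²⟩ = 0.11881.

0.119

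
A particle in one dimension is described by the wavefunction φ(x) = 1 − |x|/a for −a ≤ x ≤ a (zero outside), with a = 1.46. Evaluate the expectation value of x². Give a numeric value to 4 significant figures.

⟨x²⟩ = ∫ x²·|φ|² dx / ∫|φ|² dx (integrals over the domain).
φ is even, so ∫ over [−a, a] = 2∫₀ᵃ with φ = 1 − x/a there: ∫₀ᵃ (1 − x/a)² dx = a/3, ∫₀ᵃ x²(1 − x/a)² dx = a³/30, ∫₀ᵃ x⁴(1 − x/a)² dx = a⁵/105.
State is unnormalized: ∫|φ|² dx = 0.97333, and ∫φ*·x²·φ dx = 0.20748, so ⟨x²⟩ = 0.20748 / 0.97333.
⟨x²⟩ = 0.21316.

0.2132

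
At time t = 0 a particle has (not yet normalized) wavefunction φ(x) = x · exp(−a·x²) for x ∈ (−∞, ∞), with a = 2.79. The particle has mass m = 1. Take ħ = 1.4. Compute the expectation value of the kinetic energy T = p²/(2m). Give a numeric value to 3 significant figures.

8.20

T = −(ħ²/2m) d²/dx², so ⟨T⟩ = −(ħ²/2m) ∫ φ*·φ'' dx / ∫|φ|² dx; with m = 1.
Expand each integrand as polynomial × e^(−2ax²) and use ∫x^(2j)·e^(−2ax²) dx = (2j−1)!!/(4a)^j · √(π/(2a)), odd powers → 0; here √(π/(2a)) = 0.75034. Differentiate with the product rule, d/dx e^(−ax²) = −2ax·e^(−ax²).
State is unnormalized: ∫|φ|² dx = 0.067235, and ∫φ*·(−ħ²/2m · φ'') dx = 0.55150, so ⟨T⟩ = 0.55150 / 0.067235.
⟨T⟩ = 8.2026.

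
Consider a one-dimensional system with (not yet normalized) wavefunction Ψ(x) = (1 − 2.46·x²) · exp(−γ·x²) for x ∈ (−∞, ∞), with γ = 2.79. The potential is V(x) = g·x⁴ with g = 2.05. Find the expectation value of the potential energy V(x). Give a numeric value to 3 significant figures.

0.0348

⟨V⟩ = ∫ V(x)·|Ψ|² dx / ∫|Ψ|² dx.
Expand each integrand as polynomial × e^(−2γx²) and use ∫x^(2j)·e^(−2γx²) dx = (2j−1)!!/(4γ)^j · √(π/(2γ)), odd powers → 0; here √(π/(2γ)) = 0.75034.
State is unnormalized: ∫|Ψ|² dx = 0.52892, and ∫Ψ*·V(x)·Ψ dx = 0.018390, so ⟨V⟩ = 0.018390 / 0.52892.
⟨V⟩ = 0.034768.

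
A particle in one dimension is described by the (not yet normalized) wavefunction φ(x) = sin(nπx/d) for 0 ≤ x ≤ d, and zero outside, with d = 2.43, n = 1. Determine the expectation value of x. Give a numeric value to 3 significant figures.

⟨x⟩ = ∫ x·|φ|² dx / ∫|φ|² dx (integrals over the domain).
With sin²θ = (1 − cos2θ)/2 on 0 ≤ x ≤ d: ∫sin²(nπx/d) dx = d/2, ∫x·sin²(nπx/d) dx = d²/4, ∫x²·sin²(nπx/d) dx = d³·(1/6 − 1/(4n²π²)); higher powers xᵏ the same way, integrating xᵏ·cos(2nπx/d) by parts.
State is unnormalized: ∫|φ|² dx = 1.2150, and ∫φ*·x·φ dx = 1.4762, so ⟨x⟩ = 1.4762 / 1.2150.
⟨x⟩ = 1.2150.

1.22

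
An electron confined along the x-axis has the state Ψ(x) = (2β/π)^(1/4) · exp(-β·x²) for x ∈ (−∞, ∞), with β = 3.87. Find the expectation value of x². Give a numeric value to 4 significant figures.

⟨x²⟩ = ∫ x²·|Ψ|² dx (integrals over the domain).
Gaussian moments: ∫x^(2j)·e^(−2βx²) dx = (2j−1)!!/(4β)^j · √(π/(2β)), odd powers integrate to 0; here √(π/(2β)) = 0.63710.
⟨x²⟩ = 0.064599.

0.06460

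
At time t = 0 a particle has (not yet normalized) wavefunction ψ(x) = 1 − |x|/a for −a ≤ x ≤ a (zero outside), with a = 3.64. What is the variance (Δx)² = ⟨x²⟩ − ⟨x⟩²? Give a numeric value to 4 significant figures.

1.325

Compute ⟨x⟩ and ⟨x²⟩ separately, then (Δx)² = ⟨x²⟩ − ⟨x⟩².
ψ is even, so ∫ over [−a, a] = 2∫₀ᵃ with ψ = 1 − x/a there: ∫₀ᵃ (1 − x/a)² dx = a/3, ∫₀ᵃ x²(1 − x/a)² dx = a³/30, ∫₀ᵃ x⁴(1 − x/a)² dx = a⁵/105.
Normalization: ∫|ψ|² dx = 2.4267.
⟨x⟩ = 0.0000 and ⟨x²⟩ = 1.3250.
(Δx)² = 1.3250 − (0.0000)² = 1.3250.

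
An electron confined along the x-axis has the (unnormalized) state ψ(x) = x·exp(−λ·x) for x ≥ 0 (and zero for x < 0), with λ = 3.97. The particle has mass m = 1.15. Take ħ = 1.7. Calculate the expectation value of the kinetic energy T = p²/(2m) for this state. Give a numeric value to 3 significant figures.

19.8

T = −(ħ²/2m) d²/dx², so ⟨T⟩ = −(ħ²/2m) ∫ ψ*·ψ'' dx / ∫|ψ|² dx; with m = 1.15.
Differentiate x·exp(−λ·x) with the product rule; every integrand then reduces to terms xʲ·e^(−2λx) on [0, ∞), with ∫₀^∞ xʲ·e^(−2λx) dx = j!/(2λ)^(j+1).
State is unnormalized: ∫|ψ|² dx = 0.0039955, and ∫ψ*·(−ħ²/2m · ψ'') dx = 0.079126, so ⟨T⟩ = 0.079126 / 0.0039955.
⟨T⟩ = 19.804.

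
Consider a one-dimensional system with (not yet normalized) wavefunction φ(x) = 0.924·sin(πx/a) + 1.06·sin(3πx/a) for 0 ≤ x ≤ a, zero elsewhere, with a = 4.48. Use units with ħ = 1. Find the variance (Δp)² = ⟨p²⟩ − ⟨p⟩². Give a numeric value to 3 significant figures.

2.73

Compute ⟨p⟩ and ⟨p²⟩ separately; (Δp)² = ⟨p²⟩ − ⟨p⟩².
d²/dx² sin(jπx/a) = −(jπ/a)²·sin(jπx/a); on 0 ≤ x ≤ a, ∫sin²(jπx/a) dx = a/2 and ∫sin(jπx/a)·sin(lπx/a) dx = 0 for j ≠ l, so only diagonal terms survive in ∫|φ|² and ∫φ·φ″; ∫φ·φ′ dx = [φ²/2] between the walls = 0.
Normalization: ∫|φ|² dx = 4.4293.
⟨p⟩ = 0.0000 and ⟨p²⟩ = 2.7272.
(Δp)² = 2.7272 − (0.0000)² = 2.7272.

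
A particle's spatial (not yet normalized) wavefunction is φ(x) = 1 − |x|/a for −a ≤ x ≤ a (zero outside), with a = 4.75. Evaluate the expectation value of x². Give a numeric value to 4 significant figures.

2.256

⟨x²⟩ = ∫ x²·|φ|² dx / ∫|φ|² dx (integrals over the domain).
φ is even, so ∫ over [−a, a] = 2∫₀ᵃ with φ = 1 − x/a there: ∫₀ᵃ (1 − x/a)² dx = a/3, ∫₀ᵃ x²(1 − x/a)² dx = a³/30, ∫₀ᵃ x⁴(1 − x/a)² dx = a⁵/105.
State is unnormalized: ∫|φ|² dx = 3.1667, and ∫φ*·x²·φ dx = 7.1448, so ⟨x²⟩ = 7.1448 / 3.1667.
⟨x²⟩ = 2.2563.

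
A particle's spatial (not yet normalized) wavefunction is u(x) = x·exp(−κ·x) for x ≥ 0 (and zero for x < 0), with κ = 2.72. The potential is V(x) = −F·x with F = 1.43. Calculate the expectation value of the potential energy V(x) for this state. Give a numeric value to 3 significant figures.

⟨V⟩ = ∫ V(x)·|u|² dx / ∫|u|² dx.
Every integrand reduces to terms xʲ·e^(−2κx) on [0, ∞); use ∫₀^∞ xʲ·e^(−2κx) dx = j!/(2κ)^(j+1).
State is unnormalized: ∫|u|² dx = 0.012423, and ∫u*·V(x)·u dx = -0.0097970, so ⟨V⟩ = -0.0097970 / 0.012423.
⟨V⟩ = -0.78860.

-0.789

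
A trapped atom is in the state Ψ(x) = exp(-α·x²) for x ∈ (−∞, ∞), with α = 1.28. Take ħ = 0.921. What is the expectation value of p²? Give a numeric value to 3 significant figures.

1.09

p² Ψ = −ħ² d²Ψ/dx²; ⟨p²⟩ = −ħ² ∫ Ψ*·Ψ'' dx / ∫|Ψ|² dx.
Gaussian moments: ∫x^(2j)·e^(−2αx²) dx = (2j−1)!!/(4α)^j · √(π/(2α)), odd powers integrate to 0; here √(π/(2α)) = 1.1078. Derivatives: d/dx e^(−αx²) = −2αx·e^(−αx²), d²/dx² e^(−αx²) = (4α²x² − 2α)·e^(−αx²).
State is unnormalized: ∫|Ψ|² dx = 1.1078, and ∫Ψ*·(−ħ² Ψ'') dx = 1.2028, so ⟨p²⟩ = 1.2028 / 1.1078.
⟨p²⟩ = 1.0857.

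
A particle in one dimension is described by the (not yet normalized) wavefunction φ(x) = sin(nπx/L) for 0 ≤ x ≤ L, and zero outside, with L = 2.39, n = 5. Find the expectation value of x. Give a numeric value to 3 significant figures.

⟨x⟩ = ∫ x·|φ|² dx / ∫|φ|² dx (integrals over the domain).
With sin²θ = (1 − cos2θ)/2 on 0 ≤ x ≤ L: ∫sin²(nπx/L) dx = L/2, ∫x·sin²(nπx/L) dx = L²/4, ∫x²·sin²(nπx/L) dx = L³·(1/6 − 1/(4n²π²)); higher powers xᵏ the same way, integrating xᵏ·cos(2nπx/L) by parts.
State is unnormalized: ∫|φ|² dx = 1.1950, and ∫φ*·x·φ dx = 1.4280, so ⟨x⟩ = 1.4280 / 1.1950.
⟨x⟩ = 1.1950.

1.20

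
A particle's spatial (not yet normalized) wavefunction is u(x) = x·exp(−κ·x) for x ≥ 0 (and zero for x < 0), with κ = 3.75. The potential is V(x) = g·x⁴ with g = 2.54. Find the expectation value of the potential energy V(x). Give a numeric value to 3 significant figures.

⟨V⟩ = ∫ V(x)·|u|² dx / ∫|u|² dx.
Every integrand reduces to terms xʲ·e^(−2κx) on [0, ∞); use ∫₀^∞ xʲ·e^(−2κx) dx = j!/(2κ)^(j+1).
State is unnormalized: ∫|u|² dx = 0.0047407, and ∫u*·V(x)·u dx = 0.0013701, so ⟨V⟩ = 0.0013701 / 0.0047407.
⟨V⟩ = 0.28900.

0.289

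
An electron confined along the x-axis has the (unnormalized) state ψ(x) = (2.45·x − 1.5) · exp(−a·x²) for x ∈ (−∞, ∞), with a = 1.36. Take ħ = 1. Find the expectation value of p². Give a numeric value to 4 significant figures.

p² ψ = −ħ² d²ψ/dx²; ⟨p²⟩ = −ħ² ∫ ψ*·ψ'' dx / ∫|ψ|² dx.
Expand each integrand as polynomial × e^(−2ax²) and use ∫x^(2j)·e^(−2ax²) dx = (2j−1)!!/(4a)^j · √(π/(2a)), odd powers → 0; here √(π/(2a)) = 1.0747. Differentiate with the product rule, d/dx e^(−ax²) = −2ax·e^(−ax²).
State is unnormalized: ∫|ψ|² dx = 3.6039, and ∫ψ*·(−ħ² ψ'') dx = 8.1268, so ⟨p²⟩ = 8.1268 / 3.6039.
⟨p²⟩ = 2.2550.

2.255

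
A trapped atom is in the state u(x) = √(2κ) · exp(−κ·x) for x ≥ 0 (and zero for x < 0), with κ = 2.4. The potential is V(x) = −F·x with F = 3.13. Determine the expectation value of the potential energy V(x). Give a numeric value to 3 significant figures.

⟨V⟩ = ∫ V(x)·|u|² dx.
Every integrand reduces to terms xʲ·e^(−2κx) on [0, ∞); use ∫₀^∞ xʲ·e^(−2κx) dx = j!/(2κ)^(j+1).
⟨V⟩ = -0.65208.

-0.652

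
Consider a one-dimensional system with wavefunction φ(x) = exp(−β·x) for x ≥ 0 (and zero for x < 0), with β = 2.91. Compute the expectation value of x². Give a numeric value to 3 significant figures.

0.0590

⟨x²⟩ = ∫ x²·|φ|² dx / ∫|φ|² dx (integrals over the domain).
Every integrand reduces to terms xʲ·e^(−2βx) on [0, ∞); use ∫₀^∞ xʲ·e^(−2βx) dx = j!/(2β)^(j+1).
State is unnormalized: ∫|φ|² dx = 0.17182, and ∫φ*·x²·φ dx = 0.010145, so ⟨x²⟩ = 0.010145 / 0.17182.
⟨x²⟩ = 0.059045.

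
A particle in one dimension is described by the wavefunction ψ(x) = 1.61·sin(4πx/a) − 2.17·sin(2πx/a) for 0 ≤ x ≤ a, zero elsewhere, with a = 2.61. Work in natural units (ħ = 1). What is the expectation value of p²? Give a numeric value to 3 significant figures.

p² ψ = −ħ² d²ψ/dx²; ⟨p²⟩ = −ħ² ∫ ψ*·ψ'' dx / ∫|ψ|² dx.
d²/dx² sin(jπx/a) = −(jπ/a)²·sin(jπx/a); on 0 ≤ x ≤ a, ∫sin²(jπx/a) dx = a/2 and ∫sin(jπx/a)·sin(lπx/a) dx = 0 for j ≠ l, so only diagonal terms survive in ∫|ψ|² and ∫ψ·ψ″; ∫ψ·ψ′ dx = [ψ²/2] between the walls = 0.
State is unnormalized: ∫|ψ|² dx = 9.5278, and ∫ψ*·(−ħ² ψ'') dx = 114.03, so ⟨p²⟩ = 114.03 / 9.5278.
⟨p²⟩ = 11.968.

12.0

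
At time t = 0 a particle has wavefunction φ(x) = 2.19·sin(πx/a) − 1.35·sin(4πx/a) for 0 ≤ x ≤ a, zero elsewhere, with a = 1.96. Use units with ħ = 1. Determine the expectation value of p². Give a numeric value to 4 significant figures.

p² φ = −ħ² d²φ/dx²; ⟨p²⟩ = −ħ² ∫ φ*·φ'' dx / ∫|φ|² dx.
d²/dx² sin(jπx/a) = −(jπ/a)²·sin(jπx/a); on 0 ≤ x ≤ a, ∫sin²(jπx/a) dx = a/2 and ∫sin(jπx/a)·sin(lπx/a) dx = 0 for j ≠ l, so only diagonal terms survive in ∫|φ|² and ∫φ·φ″; ∫φ·φ′ dx = [φ²/2] between the walls = 0.
State is unnormalized: ∫|φ|² dx = 6.4862, and ∫φ*·(−ħ² φ'') dx = 85.493, so ⟨p²⟩ = 85.493 / 6.4862.
⟨p²⟩ = 13.181.

13.18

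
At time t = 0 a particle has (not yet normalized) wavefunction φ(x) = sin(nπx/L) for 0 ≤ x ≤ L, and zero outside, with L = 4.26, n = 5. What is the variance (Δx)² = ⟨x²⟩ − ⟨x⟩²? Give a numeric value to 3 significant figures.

1.48

Compute ⟨x⟩ and ⟨x²⟩ separately, then (Δx)² = ⟨x²⟩ − ⟨x⟩².
With sin²θ = (1 − cos2θ)/2 on 0 ≤ x ≤ L: ∫sin²(nπx/L) dx = L/2, ∫x·sin²(nπx/L) dx = L²/4, ∫x²·sin²(nπx/L) dx = L³·(1/6 − 1/(4n²π²)); higher powers xᵏ the same way, integrating xᵏ·cos(2nπx/L) by parts.
Normalization: ∫|φ|² dx = 2.1300.
⟨x⟩ = 2.1300 and ⟨x²⟩ = 6.0124.
(Δx)² = 6.0124 − (2.1300)² = 1.4755.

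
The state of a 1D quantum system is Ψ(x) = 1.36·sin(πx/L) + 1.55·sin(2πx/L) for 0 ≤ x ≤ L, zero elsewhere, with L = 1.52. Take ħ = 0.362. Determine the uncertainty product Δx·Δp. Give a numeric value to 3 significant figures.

Δx = √(⟨x²⟩−⟨x⟩²), Δp = √(⟨p²⟩−⟨p⟩²).
On 0 ≤ x ≤ L (j ≠ l): ∫sin²(jπx/L) dx = L/2, ∫sin(jπx/L)·sin(lπx/L) dx = 0; diagonal moments ∫x·sin²(jπx/L) dx = L²/4, ∫x²·sin²(jπx/L) dx = L³·(1/6 − 1/(4j²π²)); cross terms ∫x·sin(jπx/L)·sin(lπx/L) dx = 0 for j + l even and −4jlL²/(π²(j² − l²)²) for j + l odd, ∫x²·sin(jπx/L)·sin(lπx/L) dx = (−1)^(j+l)·4jlL³/(π²(j² − l²)²); higher powers the same way via product-to-sum and parts. d²/dx² sin(jπx/L) = −(jπ/L)²·sin(jπx/L); on 0 ≤ x ≤ L, ∫sin²(jπx/L) dx = L/2 and ∫sin(jπx/L)·sin(lπx/L) dx = 0 for j ≠ l, so only diagonal terms survive in ∫|Ψ|² and ∫Ψ·Ψ″; ∫Ψ·Ψ′ dx = [Ψ²/2] between the walls = 0.
Normalization: ∫|Ψ|² dx = 3.2316.
⟨x⟩ = 0.48853, ⟨x²⟩ = 0.29006 ⇒ Δx = 0.22670.
⟨p⟩ = 0.0000, ⟨p²⟩ = 1.5087 ⇒ Δp = 1.2283.
Δx·Δp = 0.27845.

0.278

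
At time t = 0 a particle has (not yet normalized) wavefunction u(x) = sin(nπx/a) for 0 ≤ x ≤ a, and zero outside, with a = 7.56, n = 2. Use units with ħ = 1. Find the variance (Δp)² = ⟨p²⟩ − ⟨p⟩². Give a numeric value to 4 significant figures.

0.6907

Compute ⟨p⟩ and ⟨p²⟩ separately; (Δp)² = ⟨p²⟩ − ⟨p⟩².
d/dx sin(nπx/a) = (nπ/a)·cos(nπx/a) and d²/dx² sin(nπx/a) = −(nπ/a)²·sin(nπx/a); on 0 ≤ x ≤ a, ∫sin²(nπx/a) dx = a/2 and ∫sin(nπx/a)·cos(nπx/a) dx = 0.
Normalization: ∫|u|² dx = 3.7800.
⟨p⟩ = 0.0000 and ⟨p²⟩ = 0.69074.
(Δp)² = 0.69074 − (0.0000)² = 0.69074.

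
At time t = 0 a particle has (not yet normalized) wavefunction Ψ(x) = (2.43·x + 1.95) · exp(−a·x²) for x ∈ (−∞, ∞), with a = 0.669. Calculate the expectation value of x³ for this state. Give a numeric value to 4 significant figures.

⟨x³⟩ = ∫ x³·|Ψ|² dx / ∫|Ψ|² dx (integrals over the domain).
Expand each integrand as polynomial × e^(−2ax²) and use ∫x^(2j)·e^(−2ax²) dx = (2j−1)!!/(4a)^j · √(π/(2a)), odd powers → 0; here √(π/(2a)) = 1.5323.
State is unnormalized: ∫|Ψ|² dx = 9.2078, and ∫Ψ*·x³·Ψ dx = 6.0837, so ⟨x³⟩ = 6.0837 / 9.2078.
⟨x³⟩ = 0.66071.

0.6607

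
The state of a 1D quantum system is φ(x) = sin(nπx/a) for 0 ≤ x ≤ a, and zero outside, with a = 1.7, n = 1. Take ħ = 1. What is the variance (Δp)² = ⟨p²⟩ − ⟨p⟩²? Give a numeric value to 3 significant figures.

Compute ⟨p⟩ and ⟨p²⟩ separately; (Δp)² = ⟨p²⟩ − ⟨p⟩².
d/dx sin(nπx/a) = (nπ/a)·cos(nπx/a) and d²/dx² sin(nπx/a) = −(nπ/a)²·sin(nπx/a); on 0 ≤ x ≤ a, ∫sin²(nπx/a) dx = a/2 and ∫sin(nπx/a)·cos(nπx/a) dx = 0.
Normalization: ∫|φ|² dx = 0.85000.
⟨p⟩ = 0.0000 and ⟨p²⟩ = 3.4151.
(Δp)² = 3.4151 − (0.0000)² = 3.4151.

3.42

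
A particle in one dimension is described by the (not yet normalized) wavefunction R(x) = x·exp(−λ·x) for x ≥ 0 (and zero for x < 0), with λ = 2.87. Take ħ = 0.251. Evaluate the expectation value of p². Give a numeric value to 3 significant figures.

0.519

p² R = −ħ² d²R/dx²; ⟨p²⟩ = −ħ² ∫ R*·R'' dx / ∫|R|² dx.
Differentiate x·exp(−λ·x) with the product rule; every integrand then reduces to terms xʲ·e^(−2λx) on [0, ∞), with ∫₀^∞ xʲ·e^(−2λx) dx = j!/(2λ)^(j+1).
State is unnormalized: ∫|R|² dx = 0.010575, and ∫R*·(−ħ² R'') dx = 0.0054879, so ⟨p²⟩ = 0.0054879 / 0.010575.
⟨p²⟩ = 0.51893.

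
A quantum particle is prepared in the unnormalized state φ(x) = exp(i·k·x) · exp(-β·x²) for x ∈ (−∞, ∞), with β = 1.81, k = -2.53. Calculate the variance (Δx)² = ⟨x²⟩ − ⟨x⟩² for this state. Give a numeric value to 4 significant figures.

0.1381

Compute ⟨x⟩ and ⟨x²⟩ separately, then (Δx)² = ⟨x²⟩ − ⟨x⟩².
Gaussian moments: ∫x^(2j)·e^(−2βx²) dx = (2j−1)!!/(4β)^j · √(π/(2β)), odd powers integrate to 0; here √(π/(2β)) = 0.93158.
Normalization: ∫|φ|² dx = 0.93158.
⟨x⟩ = 0.0000 and ⟨x²⟩ = 0.13812.
(Δx)² = 0.13812 − (0.0000)² = 0.13812.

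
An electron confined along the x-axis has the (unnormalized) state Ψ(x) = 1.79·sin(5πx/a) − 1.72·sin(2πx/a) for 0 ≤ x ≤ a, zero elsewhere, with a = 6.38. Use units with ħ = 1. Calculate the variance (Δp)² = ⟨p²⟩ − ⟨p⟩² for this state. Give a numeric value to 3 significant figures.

Compute ⟨p⟩ and ⟨p²⟩ separately; (Δp)² = ⟨p²⟩ − ⟨p⟩².
d²/dx² sin(jπx/a) = −(jπ/a)²·sin(jπx/a); on 0 ≤ x ≤ a, ∫sin²(jπx/a) dx = a/2 and ∫sin(jπx/a)·sin(lπx/a) dx = 0 for j ≠ l, so only diagonal terms survive in ∫|Ψ|² and ∫Ψ·Ψ″; ∫Ψ·Ψ′ dx = [Ψ²/2] between the walls = 0.
Normalization: ∫|Ψ|² dx = 19.658.
⟨p⟩ = 0.0000 and ⟨p²⟩ = 3.6173.
(Δp)² = 3.6173 − (0.0000)² = 3.6173.

3.62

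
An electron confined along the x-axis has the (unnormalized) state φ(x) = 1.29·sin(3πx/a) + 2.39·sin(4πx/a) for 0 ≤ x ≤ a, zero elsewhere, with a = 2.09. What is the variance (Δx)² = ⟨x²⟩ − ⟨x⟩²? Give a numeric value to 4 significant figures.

Compute ⟨x⟩ and ⟨x²⟩ separately, then (Δx)² = ⟨x²⟩ − ⟨x⟩².
On 0 ≤ x ≤ a (j ≠ l): ∫sin²(jπx/a) dx = a/2, ∫sin(jπx/a)·sin(lπx/a) dx = 0; diagonal moments ∫x·sin²(jπx/a) dx = a²/4, ∫x²·sin²(jπx/a) dx = a³·(1/6 − 1/(4j²π²)); cross terms ∫x·sin(jπx/a)·sin(lπx/a) dx = 0 for j + l even and −4jla²/(π²(j² − l²)²) for j + l odd, ∫x²·sin(jπx/a)·sin(lπx/a) dx = (−1)^(j+l)·4jla³/(π²(j² − l²)²); higher powers the same way via product-to-sum and parts.
Normalization: ∫|φ|² dx = 7.7081.
⟨x⟩ = 0.69818 and ⟨x²⟩ = 0.71492.
(Δx)² = 0.71492 − (0.69818)² = 0.22747.

0.2275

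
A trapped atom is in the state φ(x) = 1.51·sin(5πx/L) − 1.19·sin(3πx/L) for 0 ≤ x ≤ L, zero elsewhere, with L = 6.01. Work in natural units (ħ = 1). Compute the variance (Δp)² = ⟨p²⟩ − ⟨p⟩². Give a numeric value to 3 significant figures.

Compute ⟨p⟩ and ⟨p²⟩ separately; (Δp)² = ⟨p²⟩ − ⟨p⟩².
d²/dx² sin(jπx/L) = −(jπ/L)²·sin(jπx/L); on 0 ≤ x ≤ L, ∫sin²(jπx/L) dx = L/2 and ∫sin(jπx/L)·sin(lπx/L) dx = 0 for j ≠ l, so only diagonal terms survive in ∫|φ|² and ∫φ·φ″; ∫φ·φ′ dx = [φ²/2] between the walls = 0.
Normalization: ∫|φ|² dx = 11.107.
⟨p⟩ = 0.0000 and ⟨p²⟩ = 5.1561.
(Δp)² = 5.1561 − (0.0000)² = 5.1561.

5.16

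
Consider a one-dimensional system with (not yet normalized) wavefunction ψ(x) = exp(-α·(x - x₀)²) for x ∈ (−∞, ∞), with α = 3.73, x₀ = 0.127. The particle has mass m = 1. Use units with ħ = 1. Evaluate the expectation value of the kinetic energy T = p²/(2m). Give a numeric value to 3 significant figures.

T = −(ħ²/2m) d²/dx², so ⟨T⟩ = −(ħ²/2m) ∫ ψ*·ψ'' dx / ∫|ψ|² dx; with m = 1.
Gaussian moments (u = x − x₀): ∫u^(2j)·e^(−2αu²) du = (2j−1)!!/(4α)^j · √(π/(2α)), odd powers integrate to 0; here √(π/(2α)) = 0.64894. Derivatives: d/dx e^(−αu²) = −2αu·e^(−αu²), d²/dx² e^(−αu²) = (4α²u² − 2α)·e^(−αu²).
State is unnormalized: ∫|ψ|² dx = 0.64894, and ∫ψ*·(−ħ²/2m · ψ'') dx = 1.2103, so ⟨T⟩ = 1.2103 / 0.64894.
⟨T⟩ = 1.8650.

1.87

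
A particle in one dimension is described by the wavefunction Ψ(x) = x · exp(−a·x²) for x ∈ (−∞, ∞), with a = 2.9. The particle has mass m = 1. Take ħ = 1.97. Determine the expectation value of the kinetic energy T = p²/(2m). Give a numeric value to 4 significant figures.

16.88

T = −(ħ²/2m) d²/dx², so ⟨T⟩ = −(ħ²/2m) ∫ Ψ*·Ψ'' dx / ∫|Ψ|² dx; with m = 1.
Expand each integrand as polynomial × e^(−2ax²) and use ∫x^(2j)·e^(−2ax²) dx = (2j−1)!!/(4a)^j · √(π/(2a)), odd powers → 0; here √(π/(2a)) = 0.73597. Differentiate with the product rule, d/dx e^(−ax²) = −2ax·e^(−ax²).
State is unnormalized: ∫|Ψ|² dx = 0.063446, and ∫Ψ*·(−ħ²/2m · Ψ'') dx = 1.0711, so ⟨T⟩ = 1.0711 / 0.063446.
⟨T⟩ = 16.882.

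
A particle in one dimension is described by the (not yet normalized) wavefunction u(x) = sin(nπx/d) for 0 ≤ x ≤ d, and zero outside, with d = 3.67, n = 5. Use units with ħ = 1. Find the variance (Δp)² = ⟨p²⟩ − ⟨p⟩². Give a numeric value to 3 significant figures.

Compute ⟨p⟩ and ⟨p²⟩ separately; (Δp)² = ⟨p²⟩ − ⟨p⟩².
d/dx sin(nπx/d) = (nπ/d)·cos(nπx/d) and d²/dx² sin(nπx/d) = −(nπ/d)²·sin(nπx/d); on 0 ≤ x ≤ d, ∫sin²(nπx/d) dx = d/2 and ∫sin(nπx/d)·cos(nπx/d) dx = 0.
Normalization: ∫|u|² dx = 1.8350.
⟨p⟩ = 0.0000 and ⟨p²⟩ = 18.319.
(Δp)² = 18.319 − (0.0000)² = 18.319.

18.3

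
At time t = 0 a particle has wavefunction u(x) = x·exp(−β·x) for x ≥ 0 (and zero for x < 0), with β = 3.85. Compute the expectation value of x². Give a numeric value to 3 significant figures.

⟨x²⟩ = ∫ x²·|u|² dx / ∫|u|² dx (integrals over the domain).
Every integrand reduces to terms xʲ·e^(−2βx) on [0, ∞); use ∫₀^∞ xʲ·e^(−2βx) dx = j!/(2β)^(j+1).
State is unnormalized: ∫|u|² dx = 0.0043808, and ∫u*·x²·u dx = 0.00088666, so ⟨x²⟩ = 0.00088666 / 0.0043808.
⟨x²⟩ = 0.20240.

0.202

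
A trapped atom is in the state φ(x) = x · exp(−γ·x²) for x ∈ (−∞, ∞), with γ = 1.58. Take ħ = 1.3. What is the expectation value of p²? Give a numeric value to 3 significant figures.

8.01

p² φ = −ħ² d²φ/dx²; ⟨p²⟩ = −ħ² ∫ φ*·φ'' dx / ∫|φ|² dx.
Expand each integrand as polynomial × e^(−2γx²) and use ∫x^(2j)·e^(−2γx²) dx = (2j−1)!!/(4γ)^j · √(π/(2γ)), odd powers → 0; here √(π/(2γ)) = 0.99708. Differentiate with the product rule, d/dx e^(−γx²) = −2γx·e^(−γx²).
State is unnormalized: ∫|φ|² dx = 0.15777, and ∫φ*·(−ħ² φ'') dx = 1.2638, so ⟨p²⟩ = 1.2638 / 0.15777.
⟨p²⟩ = 8.0106.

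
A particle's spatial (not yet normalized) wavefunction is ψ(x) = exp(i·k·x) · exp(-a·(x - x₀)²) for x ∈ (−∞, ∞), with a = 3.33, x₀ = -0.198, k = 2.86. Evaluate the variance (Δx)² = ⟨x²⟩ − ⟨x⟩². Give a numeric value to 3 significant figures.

Compute ⟨x⟩ and ⟨x²⟩ separately, then (Δx)² = ⟨x²⟩ − ⟨x⟩².
Gaussian moments (u = x − x₀): ∫u^(2j)·e^(−2au²) du = (2j−1)!!/(4a)^j · √(π/(2a)), odd powers integrate to 0; here √(π/(2a)) = 0.68681.
Normalization: ∫|ψ|² dx = 0.68681.
⟨x⟩ = -0.19800 and ⟨x²⟩ = 0.11428.
(Δx)² = 0.11428 − (-0.19800)² = 0.075075.

0.0751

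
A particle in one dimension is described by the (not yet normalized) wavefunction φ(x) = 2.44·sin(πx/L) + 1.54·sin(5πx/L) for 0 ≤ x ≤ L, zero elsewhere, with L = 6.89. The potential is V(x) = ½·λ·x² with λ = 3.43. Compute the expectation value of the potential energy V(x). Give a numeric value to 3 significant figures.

⟨V⟩ = ∫ V(x)·|φ|² dx / ∫|φ|² dx.
On 0 ≤ x ≤ L (j ≠ l): ∫sin²(jπx/L) dx = L/2, ∫sin(jπx/L)·sin(lπx/L) dx = 0; diagonal moments ∫x·sin²(jπx/L) dx = L²/4, ∫x²·sin²(jπx/L) dx = L³·(1/6 − 1/(4j²π²)); cross terms ∫x·sin(jπx/L)·sin(lπx/L) dx = 0 for j + l even and −4jlL²/(π²(j² − l²)²) for j + l odd, ∫x²·sin(jπx/L)·sin(lπx/L) dx = (−1)^(j+l)·4jlL³/(π²(j² − l²)²); higher powers the same way via product-to-sum and parts.
State is unnormalized: ∫|φ|² dx = 28.680, and ∫φ*·V(x)·φ dx = 707.22, so ⟨V⟩ = 707.22 / 28.680.
⟨V⟩ = 24.659.

24.7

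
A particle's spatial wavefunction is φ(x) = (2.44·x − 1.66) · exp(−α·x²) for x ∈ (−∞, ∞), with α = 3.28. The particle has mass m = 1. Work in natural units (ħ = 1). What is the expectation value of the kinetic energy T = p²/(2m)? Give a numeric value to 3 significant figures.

2.10

T = −(ħ²/2m) d²/dx², so ⟨T⟩ = −(ħ²/2m) ∫ φ*·φ'' dx / ∫|φ|² dx; with m = 1.
Expand each integrand as polynomial × e^(−2αx²) and use ∫x^(2j)·e^(−2αx²) dx = (2j−1)!!/(4α)^j · √(π/(2α)), odd powers → 0; here √(π/(2α)) = 0.69203. Differentiate with the product rule, d/dx e^(−αx²) = −2αx·e^(−αx²).
State is unnormalized: ∫|φ|² dx = 2.2210, and ∫φ*·(−ħ²/2m · φ'') dx = 4.6724, so ⟨T⟩ = 4.6724 / 2.2210.
⟨T⟩ = 2.1038.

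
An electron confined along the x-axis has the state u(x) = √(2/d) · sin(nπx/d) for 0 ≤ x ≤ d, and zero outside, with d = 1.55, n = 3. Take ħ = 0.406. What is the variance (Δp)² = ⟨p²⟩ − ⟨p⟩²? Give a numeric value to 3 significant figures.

Compute ⟨p⟩ and ⟨p²⟩ separately; (Δp)² = ⟨p²⟩ − ⟨p⟩².
d/dx sin(nπx/d) = (nπ/d)·cos(nπx/d) and d²/dx² sin(nπx/d) = −(nπ/d)²·sin(nπx/d); on 0 ≤ x ≤ d, ∫sin²(nπx/d) dx = d/2 and ∫sin(nπx/d)·cos(nπx/d) dx = 0.
⟨p⟩ = 0.0000 and ⟨p²⟩ = 6.0944.
(Δp)² = 6.0944 − (0.0000)² = 6.0944.

6.09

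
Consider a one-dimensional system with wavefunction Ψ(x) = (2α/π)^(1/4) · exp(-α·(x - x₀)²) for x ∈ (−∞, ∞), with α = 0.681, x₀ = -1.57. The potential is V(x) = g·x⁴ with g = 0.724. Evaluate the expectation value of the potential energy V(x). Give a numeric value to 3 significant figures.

8.62

⟨V⟩ = ∫ V(x)·|Ψ|² dx.
Gaussian moments (u = x − x₀): ∫u^(2j)·e^(−2αu²) du = (2j−1)!!/(4α)^j · √(π/(2α)), odd powers integrate to 0; here √(π/(2α)) = 1.5188.
⟨V⟩ = 8.6224.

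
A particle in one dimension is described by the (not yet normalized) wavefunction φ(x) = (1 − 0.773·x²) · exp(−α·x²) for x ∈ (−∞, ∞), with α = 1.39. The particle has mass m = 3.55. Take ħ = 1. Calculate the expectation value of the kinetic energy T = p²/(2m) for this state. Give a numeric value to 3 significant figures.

0.355

T = −(ħ²/2m) d²/dx², so ⟨T⟩ = −(ħ²/2m) ∫ φ*·φ'' dx / ∫|φ|² dx; with m = 3.55.
Expand each integrand as polynomial × e^(−2αx²) and use ∫x^(2j)·e^(−2αx²) dx = (2j−1)!!/(4α)^j · √(π/(2α)), odd powers → 0; here √(π/(2α)) = 1.0630. Differentiate with the product rule, d/dx e^(−αx²) = −2αx·e^(−αx²).
State is unnormalized: ∫|φ|² dx = 0.82910, and ∫φ*·(−ħ²/2m · φ'') dx = 0.29415, so ⟨T⟩ = 0.29415 / 0.82910.
⟨T⟩ = 0.35478.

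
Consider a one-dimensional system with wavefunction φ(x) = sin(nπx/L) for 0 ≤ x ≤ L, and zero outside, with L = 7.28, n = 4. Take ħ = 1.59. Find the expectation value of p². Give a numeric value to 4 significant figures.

p² φ = −ħ² d²φ/dx²; ⟨p²⟩ = −ħ² ∫ φ*·φ'' dx / ∫|φ|² dx.
d/dx sin(nπx/L) = (nπ/L)·cos(nπx/L) and d²/dx² sin(nπx/L) = −(nπ/L)²·sin(nπx/L); on 0 ≤ x ≤ L, ∫sin²(nπx/L) dx = L/2 and ∫sin(nπx/L)·cos(nπx/L) dx = 0.
State is unnormalized: ∫|φ|² dx = 3.6400, and ∫φ*·(−ħ² φ'') dx = 27.419, so ⟨p²⟩ = 27.419 / 3.6400.
⟨p²⟩ = 7.5327.

7.533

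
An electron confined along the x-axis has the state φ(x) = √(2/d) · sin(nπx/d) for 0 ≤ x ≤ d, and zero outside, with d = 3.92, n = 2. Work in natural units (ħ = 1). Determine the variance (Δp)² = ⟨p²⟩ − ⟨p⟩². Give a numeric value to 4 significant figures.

2.569

Compute ⟨p⟩ and ⟨p²⟩ separately; (Δp)² = ⟨p²⟩ − ⟨p⟩².
d/dx sin(nπx/d) = (nπ/d)·cos(nπx/d) and d²/dx² sin(nπx/d) = −(nπ/d)²·sin(nπx/d); on 0 ≤ x ≤ d, ∫sin²(nπx/d) dx = d/2 and ∫sin(nπx/d)·cos(nπx/d) dx = 0.
⟨p⟩ = 0.0000 and ⟨p²⟩ = 2.5691.
(Δp)² = 2.5691 − (0.0000)² = 2.5691.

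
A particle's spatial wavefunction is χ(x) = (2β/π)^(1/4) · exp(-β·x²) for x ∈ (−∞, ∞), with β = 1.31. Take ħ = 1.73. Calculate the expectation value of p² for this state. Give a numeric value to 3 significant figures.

3.92

p² χ = −ħ² d²χ/dx²; ⟨p²⟩ = −ħ² ∫ χ*·χ'' dx.
Gaussian moments: ∫x^(2j)·e^(−2βx²) dx = (2j−1)!!/(4β)^j · √(π/(2β)), odd powers integrate to 0; here √(π/(2β)) = 1.0950. Derivatives: d/dx e^(−βx²) = −2βx·e^(−βx²), d²/dx² e^(−βx²) = (4β²x² − 2β)·e^(−βx²).
⟨p²⟩ = 3.9207.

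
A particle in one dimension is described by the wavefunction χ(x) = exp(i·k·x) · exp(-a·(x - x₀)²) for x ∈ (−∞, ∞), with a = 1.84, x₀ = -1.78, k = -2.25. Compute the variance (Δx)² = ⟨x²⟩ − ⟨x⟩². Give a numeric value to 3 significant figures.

0.136

Compute ⟨x⟩ and ⟨x²⟩ separately, then (Δx)² = ⟨x²⟩ − ⟨x⟩².
Gaussian moments (u = x − x₀): ∫u^(2j)·e^(−2au²) du = (2j−1)!!/(4a)^j · √(π/(2a)), odd powers integrate to 0; here √(π/(2a)) = 0.92396.
Normalization: ∫|χ|² dx = 0.92396.
⟨x⟩ = -1.7800 and ⟨x²⟩ = 3.3043.
(Δx)² = 3.3043 − (-1.7800)² = 0.13587.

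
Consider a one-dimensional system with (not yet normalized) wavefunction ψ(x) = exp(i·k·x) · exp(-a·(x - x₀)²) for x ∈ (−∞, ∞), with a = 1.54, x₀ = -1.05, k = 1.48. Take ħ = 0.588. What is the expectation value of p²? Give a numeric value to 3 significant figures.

p² ψ = −ħ² d²ψ/dx²; ⟨p²⟩ = −ħ² ∫ ψ*·ψ'' dx / ∫|ψ|² dx.
Gaussian moments (u = x − x₀): ∫u^(2j)·e^(−2au²) du = (2j−1)!!/(4a)^j · √(π/(2a)), odd powers integrate to 0; here √(π/(2a)) = 1.0099. Derivatives: ψ′ = (ik − 2au)·ψ, ψ″ = ((ik − 2au)² − 2a)·ψ; the odd-in-u pieces drop out.
State is unnormalized: ∫|ψ|² dx = 1.0099, and ∫ψ*·(−ħ² ψ'') dx = 1.3026, so ⟨p²⟩ = 1.3026 / 1.0099.
⟨p²⟩ = 1.2898.

1.29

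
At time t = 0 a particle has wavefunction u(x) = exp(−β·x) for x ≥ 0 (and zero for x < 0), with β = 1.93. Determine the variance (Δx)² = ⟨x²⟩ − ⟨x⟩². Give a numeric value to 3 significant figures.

0.0671

Compute ⟨x⟩ and ⟨x²⟩ separately, then (Δx)² = ⟨x²⟩ − ⟨x⟩².
Every integrand reduces to terms xʲ·e^(−2βx) on [0, ∞); use ∫₀^∞ xʲ·e^(−2βx) dx = j!/(2β)^(j+1).
Normalization: ∫|u|² dx = 0.25907.
⟨x⟩ = 0.25907 and ⟨x²⟩ = 0.13423.
(Δx)² = 0.13423 − (0.25907)² = 0.067116.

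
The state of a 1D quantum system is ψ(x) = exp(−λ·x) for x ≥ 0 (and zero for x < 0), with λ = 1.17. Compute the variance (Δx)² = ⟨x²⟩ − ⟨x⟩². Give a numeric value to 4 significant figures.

Compute ⟨x⟩ and ⟨x²⟩ separately, then (Δx)² = ⟨x²⟩ − ⟨x⟩².
Every integrand reduces to terms xʲ·e^(−2λx) on [0, ∞); use ∫₀^∞ xʲ·e^(−2λx) dx = j!/(2λ)^(j+1).
Normalization: ∫|ψ|² dx = 0.42735.
⟨x⟩ = 0.42735 and ⟨x²⟩ = 0.36526.
(Δx)² = 0.36526 − (0.42735)² = 0.18263.

0.1826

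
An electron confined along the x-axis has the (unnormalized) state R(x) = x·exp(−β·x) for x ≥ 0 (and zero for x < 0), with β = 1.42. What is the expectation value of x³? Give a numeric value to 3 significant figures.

2.62

⟨x³⟩ = ∫ x³·|R|² dx / ∫|R|² dx (integrals over the domain).
Every integrand reduces to terms xʲ·e^(−2βx) on [0, ∞); use ∫₀^∞ xʲ·e^(−2βx) dx = j!/(2β)^(j+1).
State is unnormalized: ∫|R|² dx = 0.087312, and ∫R*·x³·R dx = 0.22870, so ⟨x³⟩ = 0.22870 / 0.087312.
⟨x³⟩ = 2.6194.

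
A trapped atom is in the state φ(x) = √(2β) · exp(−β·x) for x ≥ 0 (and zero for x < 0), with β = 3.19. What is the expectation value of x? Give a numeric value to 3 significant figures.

0.157

⟨x⟩ = ∫ x·|φ|² dx (integrals over the domain).
Every integrand reduces to terms xʲ·e^(−2βx) on [0, ∞); use ∫₀^∞ xʲ·e^(−2βx) dx = j!/(2β)^(j+1).
⟨x⟩ = 0.15674.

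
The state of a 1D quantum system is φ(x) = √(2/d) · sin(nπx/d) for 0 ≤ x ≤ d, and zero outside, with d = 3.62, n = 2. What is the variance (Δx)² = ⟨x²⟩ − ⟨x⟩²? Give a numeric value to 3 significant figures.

0.926

Compute ⟨x⟩ and ⟨x²⟩ separately, then (Δx)² = ⟨x²⟩ − ⟨x⟩².
With sin²θ = (1 − cos2θ)/2 on 0 ≤ x ≤ d: ∫sin²(nπx/d) dx = d/2, ∫x·sin²(nπx/d) dx = d²/4, ∫x²·sin²(nπx/d) dx = d³·(1/6 − 1/(4n²π²)); higher powers xᵏ the same way, integrating xᵏ·cos(2nπx/d) by parts.
⟨x⟩ = 1.8100 and ⟨x²⟩ = 4.2022.
(Δx)² = 4.2022 − (1.8100)² = 0.92606.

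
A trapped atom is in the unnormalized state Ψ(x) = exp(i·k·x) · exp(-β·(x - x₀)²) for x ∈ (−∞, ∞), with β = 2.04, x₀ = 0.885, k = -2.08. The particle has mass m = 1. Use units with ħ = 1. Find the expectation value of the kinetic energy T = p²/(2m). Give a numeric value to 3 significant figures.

T = −(ħ²/2m) d²/dx², so ⟨T⟩ = −(ħ²/2m) ∫ Ψ*·Ψ'' dx / ∫|Ψ|² dx; with m = 1.
Gaussian moments (u = x − x₀): ∫u^(2j)·e^(−2βu²) du = (2j−1)!!/(4β)^j · √(π/(2β)), odd powers integrate to 0; here √(π/(2β)) = 0.87750. Derivatives: Ψ′ = (ik − 2βu)·Ψ, Ψ″ = ((ik − 2βu)² − 2β)·Ψ; the odd-in-u pieces drop out.
State is unnormalized: ∫|Ψ|² dx = 0.87750, and ∫Ψ*·(−ħ²/2m · Ψ'') dx = 2.7932, so ⟨T⟩ = 2.7932 / 0.87750.
⟨T⟩ = 3.1832.

3.18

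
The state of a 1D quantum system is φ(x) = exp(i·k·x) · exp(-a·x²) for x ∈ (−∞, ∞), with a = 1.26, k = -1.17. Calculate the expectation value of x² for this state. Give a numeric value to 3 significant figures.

⟨x²⟩ = ∫ x²·|φ|² dx / ∫|φ|² dx (integrals over the domain).
Gaussian moments: ∫x^(2j)·e^(−2ax²) dx = (2j−1)!!/(4a)^j · √(π/(2a)), odd powers integrate to 0; here √(π/(2a)) = 1.1165.
State is unnormalized: ∫|φ|² dx = 1.1165, and ∫φ*·x²·φ dx = 0.22154, so ⟨x²⟩ = 0.22154 / 1.1165.
⟨x²⟩ = 0.19841.

0.198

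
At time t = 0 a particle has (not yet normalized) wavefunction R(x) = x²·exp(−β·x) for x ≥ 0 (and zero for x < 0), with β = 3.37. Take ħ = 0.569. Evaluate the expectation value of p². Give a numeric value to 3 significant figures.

1.23

p² R = −ħ² d²R/dx²; ⟨p²⟩ = −ħ² ∫ R*·R'' dx / ∫|R|² dx.
Differentiate x²·exp(−β·x) with the product rule; every integrand then reduces to terms xʲ·e^(−2βx) on [0, ∞), with ∫₀^∞ xʲ·e^(−2βx) dx = j!/(2β)^(j+1).
State is unnormalized: ∫|R|² dx = 0.0017255, and ∫R*·(−ħ² R'') dx = 0.0021148, so ⟨p²⟩ = 0.0021148 / 0.0017255.
⟨p²⟩ = 1.2256.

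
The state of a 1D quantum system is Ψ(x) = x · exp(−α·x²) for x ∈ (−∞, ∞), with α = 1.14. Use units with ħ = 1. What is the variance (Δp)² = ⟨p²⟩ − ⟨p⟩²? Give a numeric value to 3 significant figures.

3.42

Compute ⟨p⟩ and ⟨p²⟩ separately; (Δp)² = ⟨p²⟩ − ⟨p⟩².
Expand each integrand as polynomial × e^(−2αx²) and use ∫x^(2j)·e^(−2αx²) dx = (2j−1)!!/(4α)^j · √(π/(2α)), odd powers → 0; here √(π/(2α)) = 1.1738. Differentiate with the product rule, d/dx e^(−αx²) = −2αx·e^(−αx²).
Normalization: ∫|Ψ|² dx = 0.25742.
⟨p⟩ = 0.0000 and ⟨p²⟩ = 3.4200.
(Δp)² = 3.4200 − (0.0000)² = 3.4200.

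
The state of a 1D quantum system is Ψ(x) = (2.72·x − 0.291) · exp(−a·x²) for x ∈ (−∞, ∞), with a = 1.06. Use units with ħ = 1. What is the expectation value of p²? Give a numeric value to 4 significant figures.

3.082

p² Ψ = −ħ² d²Ψ/dx²; ⟨p²⟩ = −ħ² ∫ Ψ*·Ψ'' dx / ∫|Ψ|² dx.
Expand each integrand as polynomial × e^(−2ax²) and use ∫x^(2j)·e^(−2ax²) dx = (2j−1)!!/(4a)^j · √(π/(2a)), odd powers → 0; here √(π/(2a)) = 1.2173. Differentiate with the product rule, d/dx e^(−ax²) = −2ax·e^(−ax²).
State is unnormalized: ∫|Ψ|² dx = 2.2272, and ∫Ψ*·(−ħ² Ψ'') dx = 6.8640, so ⟨p²⟩ = 6.8640 / 2.2272.
⟨p²⟩ = 3.0819.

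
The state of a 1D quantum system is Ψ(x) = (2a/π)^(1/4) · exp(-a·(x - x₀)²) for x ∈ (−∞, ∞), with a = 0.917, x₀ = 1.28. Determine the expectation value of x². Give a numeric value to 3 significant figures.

⟨x²⟩ = ∫ x²·|Ψ|² dx (integrals over the domain).
Gaussian moments (u = x − x₀): ∫u^(2j)·e^(−2au²) du = (2j−1)!!/(4a)^j · √(π/(2a)), odd powers integrate to 0; here √(π/(2a)) = 1.3088.
⟨x²⟩ = 1.9110.

1.91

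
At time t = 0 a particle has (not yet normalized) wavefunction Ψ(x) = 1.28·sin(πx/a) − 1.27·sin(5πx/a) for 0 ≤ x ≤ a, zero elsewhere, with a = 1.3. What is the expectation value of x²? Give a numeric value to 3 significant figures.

⟨x²⟩ = ∫ x²·|Ψ|² dx / ∫|Ψ|² dx (integrals over the domain).
On 0 ≤ x ≤ a (j ≠ l): ∫sin²(jπx/a) dx = a/2, ∫sin(jπx/a)·sin(lπx/a) dx = 0; diagonal moments ∫x·sin²(jπx/a) dx = a²/4, ∫x²·sin²(jπx/a) dx = a³·(1/6 − 1/(4j²π²)); cross terms ∫x·sin(jπx/a)·sin(lπx/a) dx = 0 for j + l even and −4jla²/(π²(j² − l²)²) for j + l odd, ∫x²·sin(jπx/a)·sin(lπx/a) dx = (−1)^(j+l)·4jla³/(π²(j² − l²)²); higher powers the same way via product-to-sum and parts.
State is unnormalized: ∫|Ψ|² dx = 2.1133, and ∫Ψ*·x²·Ψ dx = 1.0706, so ⟨x²⟩ = 1.0706 / 2.1133.
⟨x²⟩ = 0.50660.

0.507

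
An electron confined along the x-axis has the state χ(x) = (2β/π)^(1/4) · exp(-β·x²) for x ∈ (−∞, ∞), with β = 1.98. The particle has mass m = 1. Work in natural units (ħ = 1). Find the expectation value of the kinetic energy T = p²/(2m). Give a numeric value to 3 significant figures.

0.990

T = −(ħ²/2m) d²/dx², so ⟨T⟩ = −(ħ²/2m) ∫ χ*·χ'' dx; with m = 1.
Gaussian moments: ∫x^(2j)·e^(−2βx²) dx = (2j−1)!!/(4β)^j · √(π/(2β)), odd powers integrate to 0; here √(π/(2β)) = 0.89069. Derivatives: d/dx e^(−βx²) = −2βx·e^(−βx²), d²/dx² e^(−βx²) = (4β²x² − 2β)·e^(−βx²).
⟨T⟩ = 0.99000.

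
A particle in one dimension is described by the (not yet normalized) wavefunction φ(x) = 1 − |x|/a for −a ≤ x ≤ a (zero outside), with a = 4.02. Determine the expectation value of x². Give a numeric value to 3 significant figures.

⟨x²⟩ = ∫ x²·|φ|² dx / ∫|φ|² dx (integrals over the domain).
φ is even, so ∫ over [−a, a] = 2∫₀ᵃ with φ = 1 − x/a there: ∫₀ᵃ (1 − x/a)² dx = a/3, ∫₀ᵃ x²(1 − x/a)² dx = a³/30, ∫₀ᵃ x⁴(1 − x/a)² dx = a⁵/105.
State is unnormalized: ∫|φ|² dx = 2.6800, and ∫φ*·x²·φ dx = 4.3310, so ⟨x²⟩ = 4.3310 / 2.6800.
⟨x²⟩ = 1.6160.

1.62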